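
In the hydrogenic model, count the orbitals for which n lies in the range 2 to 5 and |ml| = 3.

6

Work shell by shell — for each n, count the (l, ml) pairs that satisfy |ml| = 3:
n=4 → 2; n=5 → 4.
Total orbitals: 2 + 4 = 6.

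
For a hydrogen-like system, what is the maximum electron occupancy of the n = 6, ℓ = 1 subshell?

6

A subshell with ℓ = 1 has 2ℓ+1 = 3 orbitals, each holding 2 electrons (spin ±1/2), so 3 × 2 = 6.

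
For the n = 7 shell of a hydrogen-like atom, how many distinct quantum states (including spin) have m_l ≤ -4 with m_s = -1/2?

6

Go through l = 0, …, 6 (the values permitted for n = 7).
Orbitals with m_l ≤ -4, by l: l=4 → 1; l=5 → 2; l=6 → 3.
Orbitals: 1 + 2 + 3 = 6. With m_s fixed to a single value there is one state per orbital, giving 6 states.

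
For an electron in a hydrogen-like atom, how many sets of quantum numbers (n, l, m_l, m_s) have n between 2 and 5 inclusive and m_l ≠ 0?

80

Go shell by shell, enumerating (l, m_l) with m_l ≠ 0:
n=2 → 2; n=3 → 6; n=4 → 12; n=5 → 20.
Orbitals: 2 + 6 + 12 + 20 = 40. Including both spin states (m_s = ±1/2) gives 2 × 40 = 80 states.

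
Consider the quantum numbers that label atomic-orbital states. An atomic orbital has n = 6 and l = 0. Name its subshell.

6s

l = 0 corresponds to the letter 's', so the subshell is 6s.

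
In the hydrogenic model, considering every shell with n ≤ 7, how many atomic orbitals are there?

140

Total orbitals = 1² + 2² + 3² + 4² + 5² + 6² + 7² = 140.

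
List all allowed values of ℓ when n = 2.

ℓ is an integer with 0 ≤ ℓ ≤ n−1, so for n = 2: ℓ = 0, 1.

0, 1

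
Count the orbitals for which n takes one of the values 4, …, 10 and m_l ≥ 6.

20

Work shell by shell — for each n, count the (l, m_l) pairs that satisfy m_l ≥ 6:
n=7 → 1; n=8 → 3; n=9 → 6; n=10 → 10.
Total orbitals: 1 + 3 + 6 + 10 = 20.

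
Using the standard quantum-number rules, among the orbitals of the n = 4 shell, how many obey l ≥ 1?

15

Go through l = 0, …, 3 (the values permitted for n = 4).
Per l-value: l=1 → 3; l=2 → 5; l=3 → 7.
Total orbitals: 3 + 5 + 7 = 15.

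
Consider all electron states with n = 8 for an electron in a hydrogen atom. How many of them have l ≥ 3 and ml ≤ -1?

Orbitals with l ≥ 3 and ml ≤ -1, by l: l=3 → 3; l=4 → 4; l=5 → 5; l=6 → 6; l=7 → 7.
Orbitals: 3 + 4 + 5 + 6 + 7 = 25. Each orbital carries two spin states, so 25 × 2 = 50 states.

50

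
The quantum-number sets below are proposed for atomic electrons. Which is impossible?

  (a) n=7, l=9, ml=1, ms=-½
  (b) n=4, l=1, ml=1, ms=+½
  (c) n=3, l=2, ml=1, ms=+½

(a) has l = 9 ≥ n = 7, violating 0 ≤ l ≤ n−1.
The remaining sets (b), (c) satisfy all four rules.

(a)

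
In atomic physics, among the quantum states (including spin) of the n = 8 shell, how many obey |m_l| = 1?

28

For n = 8, l ranges over 0 … 7.
Per l-value: l=1 → 2; l=2 → 2; l=3 → 2; l=4 → 2; l=5 → 2; l=6 → 2; l=7 → 2.
Orbitals: 2 + 2 + 2 + 2 + 2 + 2 + 2 = 14. Each orbital carries two spin states, so 14 × 2 = 28 states.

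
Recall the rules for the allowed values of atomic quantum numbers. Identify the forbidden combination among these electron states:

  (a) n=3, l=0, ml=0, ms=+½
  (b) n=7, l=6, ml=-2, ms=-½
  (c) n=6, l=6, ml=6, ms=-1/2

(c)

(c) has l = 6 ≥ n = 6, violating 0 ≤ l ≤ n−1.
The remaining sets (a), (b) satisfy all four rules.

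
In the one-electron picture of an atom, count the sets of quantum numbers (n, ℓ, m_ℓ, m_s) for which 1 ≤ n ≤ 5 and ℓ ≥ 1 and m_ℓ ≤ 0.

Per-shell orbital counts meeting the constraint:
n=2 → 2; n=3 → 5; n=4 → 9; n=5 → 14.
Orbitals: 2 + 5 + 9 + 14 = 30. Including both spin states (m_s = ±1/2) gives 2 × 30 = 60 states.

60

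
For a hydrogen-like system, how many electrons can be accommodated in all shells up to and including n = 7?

Total orbitals = 1² + 2² + 3² + 4² + 5² + 6² + 7² = 140. Doubling for spin gives 280 electrons.

280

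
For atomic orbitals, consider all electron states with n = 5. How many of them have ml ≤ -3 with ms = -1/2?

The n = 5 shell has l = 0 through 4; check each.
Contributions: l=3 → 1; l=4 → 2.
Orbitals: 1 + 2 = 3. With ms fixed to a single value there is one state per orbital, giving 3 states.

3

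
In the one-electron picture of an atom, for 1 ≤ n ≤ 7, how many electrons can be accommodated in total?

Total orbitals = 1² + 2² + 3² + 4² + 5² + 6² + 7² = 140. Doubling for spin gives 280 electrons.

280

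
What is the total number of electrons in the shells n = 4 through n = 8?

380

Shell n has n² orbitals: 4²=16 + 5²=25 + 6²=36 + 7²=49 + 8²=64 = 190 orbitals.
Two spin states per orbital: 2 × 190 = 380 electrons.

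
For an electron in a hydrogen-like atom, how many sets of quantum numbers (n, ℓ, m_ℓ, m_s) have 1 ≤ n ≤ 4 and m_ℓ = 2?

6

Per-shell orbital counts meeting the constraint:
n=3 → 1; n=4 → 2.
Orbitals: 1 + 2 = 3. Including both spin states (m_s = ±1/2) gives 2 × 3 = 6 states.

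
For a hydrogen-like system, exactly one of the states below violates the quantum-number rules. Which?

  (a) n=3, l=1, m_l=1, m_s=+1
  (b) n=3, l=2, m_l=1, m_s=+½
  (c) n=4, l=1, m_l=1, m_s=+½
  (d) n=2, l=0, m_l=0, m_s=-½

(a) has m_s = +1, but an electron's spin must be ±1/2.
The remaining sets (b), (c), (d) satisfy all four rules.

(a)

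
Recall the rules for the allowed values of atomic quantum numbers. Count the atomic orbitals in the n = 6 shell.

36

The n = 6 shell contains n² = 6² = 36 orbitals.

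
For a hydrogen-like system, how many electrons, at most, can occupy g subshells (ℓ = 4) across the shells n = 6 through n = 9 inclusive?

72

A g subshell (ℓ = 4) exists for every n ≥ 5, so shells n = 6, 7, 8, 9 each contribute one — 4 subshells.
Since each g subshell holds 2(2·4+1) = 18 electrons, the total is 4 × 18 = 72.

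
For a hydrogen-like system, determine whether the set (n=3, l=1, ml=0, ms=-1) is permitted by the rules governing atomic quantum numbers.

The spin quantum number for an electron can only be ms = +1/2 or −1/2; ms = -1 is not one of those.

No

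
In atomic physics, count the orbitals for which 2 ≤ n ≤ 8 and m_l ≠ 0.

Work shell by shell — for each n, count the (l, m_l) pairs that satisfy m_l ≠ 0:
n=2 → 2; n=3 → 6; n=4 → 12; n=5 → 20; n=6 → 30; n=7 → 42; n=8 → 56.
Total orbitals: 2 + 6 + 12 + 20 + 30 + 42 + 56 = 168.

168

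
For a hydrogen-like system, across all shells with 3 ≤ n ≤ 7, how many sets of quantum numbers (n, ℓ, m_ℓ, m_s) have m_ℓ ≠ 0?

Count contributing orbitals for each principal shell:
n=3 → 6; n=4 → 12; n=5 → 20; n=6 → 30; n=7 → 42.
Orbitals: 6 + 12 + 20 + 30 + 42 = 110. Including both spin states (m_s = ±1/2) gives 2 × 110 = 220 states.

220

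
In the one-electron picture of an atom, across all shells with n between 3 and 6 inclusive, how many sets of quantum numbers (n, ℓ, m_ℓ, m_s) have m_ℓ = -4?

6

Treat each shell separately and count matching orbitals:
n=5 → 1; n=6 → 2.
Orbitals: 1 + 2 = 3. Including both spin states (m_s = ±1/2) gives 2 × 3 = 6 states.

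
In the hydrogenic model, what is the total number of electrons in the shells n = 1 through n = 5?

110

Shell n has n² orbitals: 1²=1 + 2²=4 + 3²=9 + 4²=16 + 5²=25 = 55 orbitals.
Two spin states per orbital: 2 × 55 = 110 electrons.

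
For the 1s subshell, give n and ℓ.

n = 1, ℓ = 0

The leading integer gives n = 1; the letter 's' means ℓ = 0.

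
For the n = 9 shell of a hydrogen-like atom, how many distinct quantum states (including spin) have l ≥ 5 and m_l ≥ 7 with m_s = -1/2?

3

With n = 9 the allowed l are 0, 1, …, 8.
Orbitals with l ≥ 5 and m_l ≥ 7, by l: l=7 → 1; l=8 → 2.
Orbitals: 1 + 2 = 3. With m_s fixed to a single value there is one state per orbital, giving 3 states.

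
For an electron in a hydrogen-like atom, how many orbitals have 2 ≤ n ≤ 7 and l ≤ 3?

Work shell by shell — for each n, count the (l, ml) pairs that satisfy l ≤ 3:
n=2 → 4; n=3 → 9; n=4 → 16; n=5 → 16; n=6 → 16; n=7 → 16.
Total orbitals: 4 + 9 + 16 + 16 + 16 + 16 = 77.

77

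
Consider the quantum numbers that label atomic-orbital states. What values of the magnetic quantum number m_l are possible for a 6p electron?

-1, 0, 1

The 6p subshell has l = 1, and m_l takes every integer from −l to +l. With l = 1 that gives the 3 values -1, 0, 1.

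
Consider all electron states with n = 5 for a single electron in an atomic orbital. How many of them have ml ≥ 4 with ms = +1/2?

1

The n = 5 shell has l = 0 through 4; check each.
The (l, ml) pairs meeting ml ≥ 4 give: l=4 → 1.
Orbitals: 1. With ms fixed to a single value there is one state per orbital, giving 1 state.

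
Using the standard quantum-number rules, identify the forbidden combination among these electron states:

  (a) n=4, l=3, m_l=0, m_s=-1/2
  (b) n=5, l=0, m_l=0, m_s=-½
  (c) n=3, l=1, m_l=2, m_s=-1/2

(c) has |m_l| = 2 > l = 1, violating −l ≤ m_l ≤ l.
The remaining sets (a), (b) satisfy all four rules.

(c)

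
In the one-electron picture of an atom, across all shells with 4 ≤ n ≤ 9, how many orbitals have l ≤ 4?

Count contributing orbitals for each principal shell:
n=4 → 16; n=5 → 25; n=6 → 25; n=7 → 25; n=8 → 25; n=9 → 25.
Total orbitals: 16 + 25 + 25 + 25 + 25 + 25 = 141.

141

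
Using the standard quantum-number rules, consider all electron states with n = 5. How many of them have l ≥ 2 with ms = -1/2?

21

The (l, ml) pairs meeting l ≥ 2 give: l=2 → 5; l=3 → 7; l=4 → 9.
Orbitals: 5 + 7 + 9 = 21. With ms fixed to a single value there is one state per orbital, giving 21 states.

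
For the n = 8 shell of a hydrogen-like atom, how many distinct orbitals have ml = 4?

4

The (l, ml) pairs meeting ml = 4 give: l=4 → 1; l=5 → 1; l=6 → 1; l=7 → 1.
Total orbitals: 1 + 1 + 1 + 1 = 4.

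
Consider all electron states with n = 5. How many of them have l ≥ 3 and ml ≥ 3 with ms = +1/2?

With n = 5 the allowed l are 0, 1, …, 4.
Contributions: l=3 → 1; l=4 → 2.
Orbitals: 1 + 2 = 3. With ms fixed to a single value there is one state per orbital, giving 3 states.

3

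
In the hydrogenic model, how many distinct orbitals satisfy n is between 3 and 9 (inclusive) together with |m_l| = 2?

56

Work shell by shell — for each n, count the (l, m_l) pairs that satisfy |m_l| = 2:
n=3 → 2; n=4 → 4; n=5 → 6; n=6 → 8; n=7 → 10; n=8 → 12; n=9 → 14.
Total orbitals: 2 + 4 + 6 + 8 + 10 + 12 + 14 = 56.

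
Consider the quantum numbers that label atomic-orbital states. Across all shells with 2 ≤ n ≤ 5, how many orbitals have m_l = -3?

3

For each n in the range, tally the orbitals obeying m_l = -3:
n=4 → 1; n=5 → 2.
Total orbitals: 1 + 2 = 3.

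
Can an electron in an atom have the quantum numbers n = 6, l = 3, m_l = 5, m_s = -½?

The magnetic quantum number must satisfy −l ≤ m_l ≤ l. With l = 3, m_l can only be -3, -2, -1, 0, 1, 2, 3, so m_l = 5 is forbidden.

No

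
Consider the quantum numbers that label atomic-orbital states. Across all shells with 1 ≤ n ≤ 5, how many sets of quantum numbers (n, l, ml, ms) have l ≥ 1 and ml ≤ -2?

For each n in the range, tally the orbitals obeying l ≥ 1 and ml ≤ -2:
n=3 → 1; n=4 → 3; n=5 → 6.
Orbitals: 1 + 3 + 6 = 10. Including both spin states (ms = ±1/2) gives 2 × 10 = 20 states.

20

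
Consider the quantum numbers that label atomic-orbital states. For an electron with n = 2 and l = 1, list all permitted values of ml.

ml takes every integer from −l to +l. With l = 1 that gives the 3 values -1, 0, 1.

-1, 0, 1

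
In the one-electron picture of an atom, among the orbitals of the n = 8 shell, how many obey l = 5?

Orbitals with l = 5, by l: l=5 → 11.
Total orbitals: 11.

11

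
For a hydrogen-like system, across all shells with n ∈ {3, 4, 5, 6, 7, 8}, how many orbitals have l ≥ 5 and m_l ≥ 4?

16

Treat each shell separately and count matching orbitals:
n=6 → 2; n=7 → 5; n=8 → 9.
Total orbitals: 2 + 5 + 9 = 16.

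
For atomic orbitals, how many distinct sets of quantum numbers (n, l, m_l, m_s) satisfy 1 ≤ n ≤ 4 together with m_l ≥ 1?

Go shell by shell, enumerating (l, m_l) with m_l ≥ 1:
n=2 → 1; n=3 → 3; n=4 → 6.
Orbitals: 1 + 3 + 6 = 10. Including both spin states (m_s = ±1/2) gives 2 × 10 = 20 states.

20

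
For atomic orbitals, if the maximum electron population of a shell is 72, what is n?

n = 6

2n² = 72 ⇒ n² = 36 ⇒ n = 6.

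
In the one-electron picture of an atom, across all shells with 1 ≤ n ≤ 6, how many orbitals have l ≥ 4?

Count contributing orbitals for each principal shell:
n=5 → 9; n=6 → 20.
Total orbitals: 9 + 20 = 29.

29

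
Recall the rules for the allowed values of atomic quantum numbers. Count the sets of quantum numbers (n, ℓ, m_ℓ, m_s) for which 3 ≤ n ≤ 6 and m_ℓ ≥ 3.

20

Work shell by shell — for each n, count the (ℓ, m_ℓ) pairs that satisfy m_ℓ ≥ 3:
n=4 → 1; n=5 → 3; n=6 → 6.
Orbitals: 1 + 3 + 6 = 10. Including both spin states (m_s = ±1/2) gives 2 × 10 = 20 states.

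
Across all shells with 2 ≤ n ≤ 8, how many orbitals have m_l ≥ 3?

Go shell by shell, enumerating (l, m_l) with m_l ≥ 3:
n=4 → 1; n=5 → 3; n=6 → 6; n=7 → 10; n=8 → 15.
Total orbitals: 1 + 3 + 6 + 10 + 15 = 35.

35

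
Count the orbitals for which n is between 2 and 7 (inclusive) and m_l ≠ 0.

For each n in the range, tally the orbitals obeying m_l ≠ 0:
n=2 → 2; n=3 → 6; n=4 → 12; n=5 → 20; n=6 → 30; n=7 → 42.
Total orbitals: 2 + 6 + 12 + 20 + 30 + 42 = 112.

112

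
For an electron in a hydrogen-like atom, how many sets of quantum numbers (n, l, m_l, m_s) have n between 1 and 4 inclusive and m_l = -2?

Treat each shell separately and count matching orbitals:
n=3 → 1; n=4 → 2.
Orbitals: 1 + 2 = 3. Including both spin states (m_s = ±1/2) gives 2 × 3 = 6 states.

6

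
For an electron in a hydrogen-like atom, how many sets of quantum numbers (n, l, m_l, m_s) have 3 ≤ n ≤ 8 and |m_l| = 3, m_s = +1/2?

30

Work shell by shell — for each n, count the (l, m_l) pairs that satisfy |m_l| = 3:
n=4 → 2; n=5 → 4; n=6 → 6; n=7 → 8; n=8 → 10.
Orbitals: 2 + 4 + 6 + 8 + 10 = 30. With m_s fixed to +1/2 there is one state per orbital, so 30 states.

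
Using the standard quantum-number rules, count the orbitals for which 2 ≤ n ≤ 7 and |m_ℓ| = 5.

6

Work shell by shell — for each n, count the (ℓ, m_ℓ) pairs that satisfy |m_ℓ| = 5:
n=6 → 2; n=7 → 4.
Total orbitals: 2 + 4 = 6.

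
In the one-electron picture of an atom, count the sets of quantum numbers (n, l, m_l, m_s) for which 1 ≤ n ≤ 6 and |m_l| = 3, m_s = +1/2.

12

Per-shell orbital counts meeting the constraint:
n=4 → 2; n=5 → 4; n=6 → 6.
Orbitals: 2 + 4 + 6 = 12. With m_s fixed to +1/2 there is one state per orbital, so 12 states.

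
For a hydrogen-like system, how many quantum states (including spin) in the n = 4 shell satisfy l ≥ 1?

30

For n = 4, l ranges over 0 … 3.
The (l, m_l) pairs meeting l ≥ 1 give: l=1 → 3; l=2 → 5; l=3 → 7.
Orbitals: 3 + 5 + 7 = 15. Each orbital carries two spin states, so 15 × 2 = 30 states.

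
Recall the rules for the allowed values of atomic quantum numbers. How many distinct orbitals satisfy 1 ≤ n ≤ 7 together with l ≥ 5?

Work shell by shell — for each n, count the (l, m_l) pairs that satisfy l ≥ 5:
n=6 → 11; n=7 → 24.
Total orbitals: 11 + 24 = 35.

35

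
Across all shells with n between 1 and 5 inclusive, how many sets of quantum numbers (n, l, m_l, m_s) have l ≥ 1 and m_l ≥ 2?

Count contributing orbitals for each principal shell:
n=3 → 1; n=4 → 3; n=5 → 6.
Orbitals: 1 + 3 + 6 = 10. Including both spin states (m_s = ±1/2) gives 2 × 10 = 20 states.

20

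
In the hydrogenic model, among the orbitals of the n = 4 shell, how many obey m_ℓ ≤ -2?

3

The n = 4 shell has ℓ = 0 through 3; check each.
Contributions: ℓ=2 → 1; ℓ=3 → 2.
Total orbitals: 1 + 2 = 3.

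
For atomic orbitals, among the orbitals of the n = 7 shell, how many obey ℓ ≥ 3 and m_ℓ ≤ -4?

The (ℓ, m_ℓ) pairs meeting ℓ ≥ 3 and m_ℓ ≤ -4 give: ℓ=4 → 1; ℓ=5 → 2; ℓ=6 → 3.
Total orbitals: 1 + 2 + 3 = 6.

6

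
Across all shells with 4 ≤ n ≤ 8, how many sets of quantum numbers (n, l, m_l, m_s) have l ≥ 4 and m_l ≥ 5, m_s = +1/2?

Go shell by shell, enumerating (l, m_l) with l ≥ 4 and m_l ≥ 5:
n=6 → 1; n=7 → 3; n=8 → 6.
Orbitals: 1 + 3 + 6 = 10. With m_s fixed to +1/2 there is one state per orbital, so 10 states.

10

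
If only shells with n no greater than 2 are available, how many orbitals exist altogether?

5

Total orbitals = 1² + 2² = 5.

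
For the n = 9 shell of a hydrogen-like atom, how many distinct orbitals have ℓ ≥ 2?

77

With n = 9 the allowed ℓ are 0, 1, …, 8.
Contributions: ℓ=2 → 5; ℓ=3 → 7; ℓ=4 → 9; ℓ=5 → 11; ℓ=6 → 13; ℓ=7 → 15; ℓ=8 → 17.
Total orbitals: 5 + 7 + 9 + 11 + 13 + 15 + 17 = 77.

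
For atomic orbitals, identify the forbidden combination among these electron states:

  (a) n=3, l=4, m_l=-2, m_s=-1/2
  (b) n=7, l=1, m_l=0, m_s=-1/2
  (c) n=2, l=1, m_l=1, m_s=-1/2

(a)

(a) has l = 4 ≥ n = 3, violating 0 ≤ l ≤ n−1.
The remaining sets (b), (c) satisfy all four rules.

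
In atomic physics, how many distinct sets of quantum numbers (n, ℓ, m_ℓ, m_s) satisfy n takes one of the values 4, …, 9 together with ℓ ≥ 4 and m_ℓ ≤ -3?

Treat each shell separately and count matching orbitals:
n=5 → 2; n=6 → 5; n=7 → 9; n=8 → 14; n=9 → 20.
Orbitals: 2 + 5 + 9 + 14 + 20 = 50. Including both spin states (m_s = ±1/2) gives 2 × 50 = 100 states.

100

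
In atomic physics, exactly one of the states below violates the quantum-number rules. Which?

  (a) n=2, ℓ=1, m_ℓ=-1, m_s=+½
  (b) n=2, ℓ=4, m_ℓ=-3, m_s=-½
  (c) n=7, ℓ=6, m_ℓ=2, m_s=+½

(b)

(b) has ℓ = 4 ≥ n = 2, violating 0 ≤ ℓ ≤ n−1.
The remaining sets (a), (c) satisfy all four rules.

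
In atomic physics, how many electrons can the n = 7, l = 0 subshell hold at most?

2

A subshell with l = 0 has 2l+1 = 1 orbital, each holding 2 electrons (spin ±1/2), so 1 × 2 = 2.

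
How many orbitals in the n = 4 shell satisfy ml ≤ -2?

3

With n = 4 the allowed l are 0, 1, …, 3.
Per l-value: l=2 → 1; l=3 → 2.
Total orbitals: 1 + 2 = 3.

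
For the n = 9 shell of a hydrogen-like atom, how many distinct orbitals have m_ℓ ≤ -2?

28

The n = 9 shell has ℓ = 0 through 8; check each.
Orbitals with m_ℓ ≤ -2, by ℓ: ℓ=2 → 1; ℓ=3 → 2; ℓ=4 → 3; ℓ=5 → 4; ℓ=6 → 5; ℓ=7 → 6; ℓ=8 → 7.
Total orbitals: 1 + 2 + 3 + 4 + 5 + 6 + 7 = 28.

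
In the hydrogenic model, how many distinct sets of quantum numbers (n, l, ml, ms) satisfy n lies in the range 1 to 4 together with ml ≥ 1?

20

Per-shell orbital counts meeting the constraint:
n=2 → 1; n=3 → 3; n=4 → 6.
Orbitals: 1 + 3 + 6 = 10. Including both spin states (ms = ±1/2) gives 2 × 10 = 20 states.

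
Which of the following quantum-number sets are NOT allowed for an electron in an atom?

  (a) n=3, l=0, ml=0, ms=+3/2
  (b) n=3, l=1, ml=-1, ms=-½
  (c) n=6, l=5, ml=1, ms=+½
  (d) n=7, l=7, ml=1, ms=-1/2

(a) has ms = +3/2, but an electron's spin must be ±1/2.
(d) has l = 7 ≥ n = 7, violating 0 ≤ l ≤ n−1.
The remaining sets (b), (c) satisfy all four rules.

(a) and (d)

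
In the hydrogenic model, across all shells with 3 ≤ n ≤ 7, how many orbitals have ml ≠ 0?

Per-shell orbital counts meeting the constraint:
n=3 → 6; n=4 → 12; n=5 → 20; n=6 → 30; n=7 → 42.
Total orbitals: 6 + 12 + 20 + 30 + 42 = 110.

110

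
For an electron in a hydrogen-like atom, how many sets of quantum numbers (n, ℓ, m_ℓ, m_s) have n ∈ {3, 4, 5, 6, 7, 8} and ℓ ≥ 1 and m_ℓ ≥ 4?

Treat each shell separately and count matching orbitals:
n=5 → 1; n=6 → 3; n=7 → 6; n=8 → 10.
Orbitals: 1 + 3 + 6 + 10 = 20. Including both spin states (m_s = ±1/2) gives 2 × 20 = 40 states.

40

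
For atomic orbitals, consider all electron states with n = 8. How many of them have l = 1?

Per l-value: l=1 → 3.
Orbitals: 3. Each orbital carries two spin states, so 3 × 2 = 6 states.

6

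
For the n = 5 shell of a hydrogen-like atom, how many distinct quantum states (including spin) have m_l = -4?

2

For n = 5, l ranges over 0 … 4.
Contributions: l=4 → 1.
Orbitals: 1. Each orbital carries two spin states, so 1 × 2 = 2 states.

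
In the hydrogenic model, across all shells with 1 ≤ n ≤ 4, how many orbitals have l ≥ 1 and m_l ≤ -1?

For each n in the range, tally the orbitals obeying l ≥ 1 and m_l ≤ -1:
n=2 → 1; n=3 → 3; n=4 → 6.
Total orbitals: 1 + 3 + 6 = 10.

10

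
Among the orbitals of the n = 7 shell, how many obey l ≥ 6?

13

For n = 7, l ranges over 0 … 6.
Per l-value: l=6 → 13.
Total orbitals: 13.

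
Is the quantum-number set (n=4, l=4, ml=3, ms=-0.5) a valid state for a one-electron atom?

Invalid

The orbital quantum number must satisfy 0 ≤ l ≤ n−1. With n = 4 the allowed l values are 0, 1, 2, 3, so l = 4 is out of range.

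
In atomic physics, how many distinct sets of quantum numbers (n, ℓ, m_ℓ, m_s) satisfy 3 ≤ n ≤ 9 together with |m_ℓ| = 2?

112

For each n in the range, tally the orbitals obeying |m_ℓ| = 2:
n=3 → 2; n=4 → 4; n=5 → 6; n=6 → 8; n=7 → 10; n=8 → 12; n=9 → 14.
Orbitals: 2 + 4 + 6 + 8 + 10 + 12 + 14 = 56. Including both spin states (m_s = ±1/2) gives 2 × 56 = 112 states.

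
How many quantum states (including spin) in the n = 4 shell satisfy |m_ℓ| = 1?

12

Contributions: ℓ=1 → 2; ℓ=2 → 2; ℓ=3 → 2.
Orbitals: 2 + 2 + 2 = 6. Each orbital carries two spin states, so 6 × 2 = 12 states.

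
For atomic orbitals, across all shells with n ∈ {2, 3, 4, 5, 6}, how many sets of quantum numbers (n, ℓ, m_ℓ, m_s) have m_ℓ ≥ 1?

70

Per-shell orbital counts meeting the constraint:
n=2 → 1; n=3 → 3; n=4 → 6; n=5 → 10; n=6 → 15.
Orbitals: 1 + 3 + 6 + 10 + 15 = 35. Including both spin states (m_s = ±1/2) gives 2 × 35 = 70 states.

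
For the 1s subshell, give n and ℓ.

n = 1, ℓ = 0

The leading integer gives n = 1; the letter 's' means ℓ = 0.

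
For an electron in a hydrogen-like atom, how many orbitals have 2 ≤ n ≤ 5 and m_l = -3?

3

Work shell by shell — for each n, count the (l, m_l) pairs that satisfy m_l = -3:
n=4 → 1; n=5 → 2.
Total orbitals: 1 + 2 = 3.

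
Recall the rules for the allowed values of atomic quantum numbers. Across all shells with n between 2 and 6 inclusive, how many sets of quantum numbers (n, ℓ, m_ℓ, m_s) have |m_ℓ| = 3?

24

Go shell by shell, enumerating (ℓ, m_ℓ) with |m_ℓ| = 3:
n=4 → 2; n=5 → 4; n=6 → 6.
Orbitals: 2 + 4 + 6 = 12. Including both spin states (m_s = ±1/2) gives 2 × 12 = 24 states.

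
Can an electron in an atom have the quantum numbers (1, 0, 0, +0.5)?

Yes

n = 1 is a positive integer. ℓ = 0 satisfies 0 ≤ ℓ ≤ n−1 = 0. m_ℓ = 0 lies in the range −ℓ … +ℓ (here 0). m_s = +1/2 is one of ±1/2.
All four constraints are satisfied.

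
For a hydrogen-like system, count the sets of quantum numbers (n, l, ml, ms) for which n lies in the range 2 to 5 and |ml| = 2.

24

Go shell by shell, enumerating (l, ml) with |ml| = 2:
n=3 → 2; n=4 → 4; n=5 → 6.
Orbitals: 2 + 4 + 6 = 12. Including both spin states (ms = ±1/2) gives 2 × 12 = 24 states.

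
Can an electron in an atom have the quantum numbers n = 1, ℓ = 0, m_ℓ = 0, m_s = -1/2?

Valid

n = 1 is a positive integer. ℓ = 0 satisfies 0 ≤ ℓ ≤ n−1 = 0. m_ℓ = 0 lies in the range −ℓ … +ℓ (here 0). m_s = -1/2 is one of ±1/2.
All four constraints are satisfied.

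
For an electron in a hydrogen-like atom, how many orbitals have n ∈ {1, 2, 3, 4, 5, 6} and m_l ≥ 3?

Count contributing orbitals for each principal shell:
n=4 → 1; n=5 → 3; n=6 → 6.
Total orbitals: 1 + 3 + 6 = 10.

10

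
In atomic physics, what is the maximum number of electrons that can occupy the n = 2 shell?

A shell holds 2n² electrons: 2 × 2² = 2 × 4 = 8.

8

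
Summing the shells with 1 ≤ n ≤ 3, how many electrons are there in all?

Shell n has n² orbitals: 1²=1 + 2²=4 + 3²=9 = 14 orbitals.
Two spin states per orbital: 2 × 14 = 28 electrons.

28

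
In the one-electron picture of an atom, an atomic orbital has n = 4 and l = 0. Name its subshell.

4s

l = 0 corresponds to the letter 's', so the subshell is 4s.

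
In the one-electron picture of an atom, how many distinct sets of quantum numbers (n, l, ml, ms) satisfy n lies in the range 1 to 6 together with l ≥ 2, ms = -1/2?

70

For each n in the range, tally the orbitals obeying l ≥ 2:
n=3 → 5; n=4 → 12; n=5 → 21; n=6 → 32.
Orbitals: 5 + 12 + 21 + 32 = 70. With ms fixed to -1/2 there is one state per orbital, so 70 states.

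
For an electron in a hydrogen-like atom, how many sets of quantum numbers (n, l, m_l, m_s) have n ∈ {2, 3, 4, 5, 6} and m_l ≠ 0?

140

Go shell by shell, enumerating (l, m_l) with m_l ≠ 0:
n=2 → 2; n=3 → 6; n=4 → 12; n=5 → 20; n=6 → 30.
Orbitals: 2 + 6 + 12 + 20 + 30 = 70. Including both spin states (m_s = ±1/2) gives 2 × 70 = 140 states.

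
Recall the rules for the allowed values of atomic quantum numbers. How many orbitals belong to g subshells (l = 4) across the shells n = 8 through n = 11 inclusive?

36

A g subshell (l = 4) exists for every n ≥ 5, so shells n = 8, 9, 10, 11 each contribute one — 4 subshells.
Since each g subshell has 2·4+1 = 9 orbitals, the total is 4 × 9 = 36.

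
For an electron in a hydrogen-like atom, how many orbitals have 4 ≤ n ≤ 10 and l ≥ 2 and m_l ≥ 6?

20

For each n in the range, tally the orbitals obeying l ≥ 2 and m_l ≥ 6:
n=7 → 1; n=8 → 3; n=9 → 6; n=10 → 10.
Total orbitals: 1 + 3 + 6 + 10 = 20.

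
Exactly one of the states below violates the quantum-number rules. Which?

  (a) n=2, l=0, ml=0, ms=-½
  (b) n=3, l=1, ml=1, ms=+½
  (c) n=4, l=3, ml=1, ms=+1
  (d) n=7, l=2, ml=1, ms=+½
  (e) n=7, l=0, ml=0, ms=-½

(c)

(c) has ms = +1, but an electron's spin must be ±1/2.
The remaining sets (a), (b), (d), (e) satisfy all four rules.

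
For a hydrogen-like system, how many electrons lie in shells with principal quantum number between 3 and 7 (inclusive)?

270

Shell n has n² orbitals: 3²=9 + 4²=16 + 5²=25 + 6²=36 + 7²=49 = 135 orbitals.
Two spin states per orbital: 2 × 135 = 270 electrons.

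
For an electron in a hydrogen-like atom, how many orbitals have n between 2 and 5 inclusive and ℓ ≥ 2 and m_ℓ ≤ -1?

16

For each n in the range, tally the orbitals obeying ℓ ≥ 2 and m_ℓ ≤ -1:
n=3 → 2; n=4 → 5; n=5 → 9.
Total orbitals: 2 + 5 + 9 = 16.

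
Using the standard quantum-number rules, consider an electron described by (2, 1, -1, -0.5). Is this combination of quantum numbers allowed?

Allowed

n = 2 is a positive integer. l = 1 satisfies 0 ≤ l ≤ n−1 = 1. m_l = -1 lies in the range −l … +l (here −1 … 1). m_s = -1/2 is one of ±1/2.
All four constraints are satisfied.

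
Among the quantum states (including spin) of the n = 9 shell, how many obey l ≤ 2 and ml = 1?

4

For n = 9, l ranges over 0 … 8.
The (l, ml) pairs meeting l ≤ 2 and ml = 1 give: l=1 → 1; l=2 → 1.
Orbitals: 1 + 1 = 2. Each orbital carries two spin states, so 2 × 2 = 4 states.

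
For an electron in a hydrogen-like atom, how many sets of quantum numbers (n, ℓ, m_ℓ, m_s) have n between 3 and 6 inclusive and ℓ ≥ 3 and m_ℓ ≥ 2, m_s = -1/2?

Go shell by shell, enumerating (ℓ, m_ℓ) with ℓ ≥ 3 and m_ℓ ≥ 2:
n=4 → 2; n=5 → 5; n=6 → 9.
Orbitals: 2 + 5 + 9 = 16. With m_s fixed to -1/2 there is one state per orbital, so 16 states.

16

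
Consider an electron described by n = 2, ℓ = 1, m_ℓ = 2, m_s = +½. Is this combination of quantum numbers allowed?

The magnetic quantum number must satisfy −ℓ ≤ m_ℓ ≤ ℓ. With ℓ = 1, m_ℓ can only be -1, 0, 1, so m_ℓ = 2 is forbidden.

No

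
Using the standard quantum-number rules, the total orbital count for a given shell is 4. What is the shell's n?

n² = 4 ⇒ n = 2.

n = 2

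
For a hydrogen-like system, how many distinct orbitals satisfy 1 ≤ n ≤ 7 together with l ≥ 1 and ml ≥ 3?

Treat each shell separately and count matching orbitals:
n=4 → 1; n=5 → 3; n=6 → 6; n=7 → 10.
Total orbitals: 1 + 3 + 6 + 10 = 20.

20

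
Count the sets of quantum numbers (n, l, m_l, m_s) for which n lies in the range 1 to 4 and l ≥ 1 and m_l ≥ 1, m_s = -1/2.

10

For each n in the range, tally the orbitals obeying l ≥ 1 and m_l ≥ 1:
n=2 → 1; n=3 → 3; n=4 → 6.
Orbitals: 1 + 3 + 6 = 10. With m_s fixed to -1/2 there is one state per orbital, so 10 states.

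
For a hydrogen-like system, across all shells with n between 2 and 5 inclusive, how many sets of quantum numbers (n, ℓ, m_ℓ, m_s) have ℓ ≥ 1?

100

Go shell by shell, enumerating (ℓ, m_ℓ) with ℓ ≥ 1:
n=2 → 3; n=3 → 8; n=4 → 15; n=5 → 24.
Orbitals: 3 + 8 + 15 + 24 = 50. Including both spin states (m_s = ±1/2) gives 2 × 50 = 100 states.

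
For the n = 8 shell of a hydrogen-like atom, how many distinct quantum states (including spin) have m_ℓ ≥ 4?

20

With n = 8 the allowed ℓ are 0, 1, …, 7.
Orbitals with m_ℓ ≥ 4, by ℓ: ℓ=4 → 1; ℓ=5 → 2; ℓ=6 → 3; ℓ=7 → 4.
Orbitals: 1 + 2 + 3 + 4 = 10. Each orbital carries two spin states, so 10 × 2 = 20 states.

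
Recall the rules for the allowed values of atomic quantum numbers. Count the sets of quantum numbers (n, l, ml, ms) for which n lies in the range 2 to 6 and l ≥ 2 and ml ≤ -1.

60

Count contributing orbitals for each principal shell:
n=3 → 2; n=4 → 5; n=5 → 9; n=6 → 14.
Orbitals: 2 + 5 + 9 + 14 = 30. Including both spin states (ms = ±1/2) gives 2 × 30 = 60 states.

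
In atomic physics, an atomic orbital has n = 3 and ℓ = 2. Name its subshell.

3d

ℓ = 2 corresponds to the letter 'd', so the subshell is 3d.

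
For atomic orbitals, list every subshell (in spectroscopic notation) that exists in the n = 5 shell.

For n = 5, ℓ runs from 0 to 4. In spectroscopic notation ℓ = 0,1,2,… ↔ s,p,d,f,g,h,i, so the subshells are 5s, 5p, 5d, 5f, 5g.

5s, 5p, 5d, 5f, 5g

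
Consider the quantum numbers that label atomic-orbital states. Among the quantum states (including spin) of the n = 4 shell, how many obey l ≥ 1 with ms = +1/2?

15

With n = 4 the allowed l are 0, 1, …, 3.
Contributions: l=1 → 3; l=2 → 5; l=3 → 7.
Orbitals: 3 + 5 + 7 = 15. With ms fixed to a single value there is one state per orbital, giving 15 states.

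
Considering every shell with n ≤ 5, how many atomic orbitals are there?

Total orbitals = 1² + 2² + 3² + 4² + 5² = 55.

55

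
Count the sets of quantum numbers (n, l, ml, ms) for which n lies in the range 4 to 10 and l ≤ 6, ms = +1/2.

273

Per-shell orbital counts meeting the constraint:
n=4 → 16; n=5 → 25; n=6 → 36; n=7 → 49; n=8 → 49; n=9 → 49; n=10 → 49.
Orbitals: 16 + 25 + 36 + 49 + 49 + 49 + 49 = 273. With ms fixed to +1/2 there is one state per orbital, so 273 states.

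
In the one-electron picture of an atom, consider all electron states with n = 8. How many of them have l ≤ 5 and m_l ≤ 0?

42

For n = 8, l ranges over 0 … 7.
Orbitals with l ≤ 5 and m_l ≤ 0, by l: l=0 → 1; l=1 → 2; l=2 → 3; l=3 → 4; l=4 → 5; l=5 → 6.
Orbitals: 1 + 2 + 3 + 4 + 5 + 6 = 21. Each orbital carries two spin states, so 21 × 2 = 42 states.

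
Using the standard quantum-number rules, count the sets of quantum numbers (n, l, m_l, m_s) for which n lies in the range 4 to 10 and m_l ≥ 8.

Per-shell orbital counts meeting the constraint:
n=9 → 1; n=10 → 3.
Orbitals: 1 + 3 = 4. Including both spin states (m_s = ±1/2) gives 2 × 4 = 8 states.

8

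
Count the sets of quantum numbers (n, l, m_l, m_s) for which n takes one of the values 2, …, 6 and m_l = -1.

30

Treat each shell separately and count matching orbitals:
n=2 → 1; n=3 → 2; n=4 → 3; n=5 → 4; n=6 → 5.
Orbitals: 1 + 2 + 3 + 4 + 5 = 15. Including both spin states (m_s = ±1/2) gives 2 × 15 = 30 states.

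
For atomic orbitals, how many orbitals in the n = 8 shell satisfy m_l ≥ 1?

28

The n = 8 shell has l = 0 through 7; check each.
Per l-value: l=1 → 1; l=2 → 2; l=3 → 3; l=4 → 4; l=5 → 5; l=6 → 6; l=7 → 7.
Total orbitals: 1 + 2 + 3 + 4 + 5 + 6 + 7 = 28.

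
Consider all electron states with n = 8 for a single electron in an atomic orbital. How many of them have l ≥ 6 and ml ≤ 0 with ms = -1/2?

The (l, ml) pairs meeting l ≥ 6 and ml ≤ 0 give: l=6 → 7; l=7 → 8.
Orbitals: 7 + 8 = 15. With ms fixed to a single value there is one state per orbital, giving 15 states.

15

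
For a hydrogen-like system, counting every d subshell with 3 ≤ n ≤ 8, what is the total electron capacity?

60

A d subshell (l = 2) exists for every n ≥ 3, so shells n = 3, 4, 5, 6, 7, 8 each contribute one — 6 subshells.
Since each d subshell holds 2(2·2+1) = 10 electrons, the total is 6 × 10 = 60.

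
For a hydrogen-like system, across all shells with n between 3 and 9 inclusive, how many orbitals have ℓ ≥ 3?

Go shell by shell, enumerating (ℓ, m_ℓ) with ℓ ≥ 3:
n=4 → 7; n=5 → 16; n=6 → 27; n=7 → 40; n=8 → 55; n=9 → 72.
Total orbitals: 7 + 16 + 27 + 40 + 55 + 72 = 217.

217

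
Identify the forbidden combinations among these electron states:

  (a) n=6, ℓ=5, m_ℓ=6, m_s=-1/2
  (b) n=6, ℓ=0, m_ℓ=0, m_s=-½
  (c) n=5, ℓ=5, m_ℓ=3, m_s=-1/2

(a) and (c)

(a) has |m_ℓ| = 6 > ℓ = 5, violating −ℓ ≤ m_ℓ ≤ ℓ.
(c) has ℓ = 5 ≥ n = 5, violating 0 ≤ ℓ ≤ n−1.
The remaining set (b) satisfies all four rules.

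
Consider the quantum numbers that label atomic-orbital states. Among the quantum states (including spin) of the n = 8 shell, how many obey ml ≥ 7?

Go through l = 0, …, 7 (the values permitted for n = 8).
The (l, ml) pairs meeting ml ≥ 7 give: l=7 → 1.
Orbitals: 1. Each orbital carries two spin states, so 1 × 2 = 2 states.

2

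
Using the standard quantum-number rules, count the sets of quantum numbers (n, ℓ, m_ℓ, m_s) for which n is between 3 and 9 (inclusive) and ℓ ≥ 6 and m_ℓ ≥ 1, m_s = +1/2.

Treat each shell separately and count matching orbitals:
n=7 → 6; n=8 → 13; n=9 → 21.
Orbitals: 6 + 13 + 21 = 40. With m_s fixed to +1/2 there is one state per orbital, so 40 states.

40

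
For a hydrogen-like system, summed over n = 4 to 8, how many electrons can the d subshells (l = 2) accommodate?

A d subshell (l = 2) exists for every n ≥ 3, so shells n = 4, 5, 6, 7, 8 each contribute one — 5 subshells.
Since each d subshell holds 2(2·2+1) = 10 electrons, the total is 5 × 10 = 50.

50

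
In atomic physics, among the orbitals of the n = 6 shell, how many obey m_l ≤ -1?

15

Contributions: l=1 → 1; l=2 → 2; l=3 → 3; l=4 → 4; l=5 → 5.
Total orbitals: 1 + 2 + 3 + 4 + 5 = 15.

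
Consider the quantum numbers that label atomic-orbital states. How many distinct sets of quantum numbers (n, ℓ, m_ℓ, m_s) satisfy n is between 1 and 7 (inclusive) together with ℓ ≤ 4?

Treat each shell separately and count matching orbitals:
n=1 → 1; n=2 → 4; n=3 → 9; n=4 → 16; n=5 → 25; n=6 → 25; n=7 → 25.
Orbitals: 1 + 4 + 9 + 16 + 25 + 25 + 25 = 105. Including both spin states (m_s = ±1/2) gives 2 × 105 = 210 states.

210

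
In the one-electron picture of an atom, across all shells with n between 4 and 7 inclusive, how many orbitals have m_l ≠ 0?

104

Per-shell orbital counts meeting the constraint:
n=4 → 12; n=5 → 20; n=6 → 30; n=7 → 42.
Total orbitals: 12 + 20 + 30 + 42 = 104.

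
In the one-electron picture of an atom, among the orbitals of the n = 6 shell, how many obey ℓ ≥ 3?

27

Go through ℓ = 0, …, 5 (the values permitted for n = 6).
Orbitals with ℓ ≥ 3, by ℓ: ℓ=3 → 7; ℓ=4 → 9; ℓ=5 → 11.
Total orbitals: 7 + 9 + 11 = 27.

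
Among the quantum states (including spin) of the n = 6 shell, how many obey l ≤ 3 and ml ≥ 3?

For n = 6, l ranges over 0 … 5.
Per l-value: l=3 → 1.
Orbitals: 1. Each orbital carries two spin states, so 1 × 2 = 2 states.

2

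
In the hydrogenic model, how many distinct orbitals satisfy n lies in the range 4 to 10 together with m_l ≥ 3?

Work shell by shell — for each n, count the (l, m_l) pairs that satisfy m_l ≥ 3:
n=4 → 1; n=5 → 3; n=6 → 6; n=7 → 10; n=8 → 15; n=9 → 21; n=10 → 28.
Total orbitals: 1 + 3 + 6 + 10 + 15 + 21 + 28 = 84.

84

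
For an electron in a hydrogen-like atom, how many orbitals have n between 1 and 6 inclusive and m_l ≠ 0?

70

Go shell by shell, enumerating (l, m_l) with m_l ≠ 0:
n=2 → 2; n=3 → 6; n=4 → 12; n=5 → 20; n=6 → 30.
Total orbitals: 2 + 6 + 12 + 20 + 30 = 70.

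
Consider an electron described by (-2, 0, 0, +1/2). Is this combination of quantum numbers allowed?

Not allowed

The principal quantum number must be a positive integer (n ≥ 1), but here n = -2.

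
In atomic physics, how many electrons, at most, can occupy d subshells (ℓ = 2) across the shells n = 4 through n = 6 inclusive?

A d subshell (ℓ = 2) exists for every n ≥ 3, so shells n = 4, 5, 6 each contribute one — 3 subshells.
Since each d subshell holds 2(2·2+1) = 10 electrons, the total is 3 × 10 = 30.

30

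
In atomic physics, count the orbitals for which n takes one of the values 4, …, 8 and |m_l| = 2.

Per-shell orbital counts meeting the constraint:
n=4 → 4; n=5 → 6; n=6 → 8; n=7 → 10; n=8 → 12.
Total orbitals: 4 + 6 + 8 + 10 + 12 = 40.

40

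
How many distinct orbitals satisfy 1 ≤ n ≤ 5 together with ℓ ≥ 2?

38

Work shell by shell — for each n, count the (ℓ, m_ℓ) pairs that satisfy ℓ ≥ 2:
n=3 → 5; n=4 → 12; n=5 → 21.
Total orbitals: 5 + 12 + 21 = 38.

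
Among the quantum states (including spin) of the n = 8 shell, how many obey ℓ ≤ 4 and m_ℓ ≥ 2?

With n = 8 the allowed ℓ are 0, 1, …, 7.
The (ℓ, m_ℓ) pairs meeting ℓ ≤ 4 and m_ℓ ≥ 2 give: ℓ=2 → 1; ℓ=3 → 2; ℓ=4 → 3.
Orbitals: 1 + 2 + 3 = 6. Each orbital carries two spin states, so 6 × 2 = 12 states.

12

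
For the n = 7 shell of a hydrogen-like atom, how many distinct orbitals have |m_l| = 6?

Per l-value: l=6 → 2.
Total orbitals: 2.

2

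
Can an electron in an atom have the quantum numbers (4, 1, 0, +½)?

Yes

n = 4 is a positive integer. l = 1 satisfies 0 ≤ l ≤ n−1 = 3. m_l = 0 lies in the range −l … +l (here −1 … 1). m_s = +1/2 is one of ±1/2.
All four constraints are satisfied.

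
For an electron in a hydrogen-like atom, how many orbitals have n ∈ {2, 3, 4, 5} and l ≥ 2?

Count contributing orbitals for each principal shell:
n=3 → 5; n=4 → 12; n=5 → 21.
Total orbitals: 5 + 12 + 21 = 38.

38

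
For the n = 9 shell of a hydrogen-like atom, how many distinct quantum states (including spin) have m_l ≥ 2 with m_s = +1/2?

For n = 9, l ranges over 0 … 8.
Per l-value: l=2 → 1; l=3 → 2; l=4 → 3; l=5 → 4; l=6 → 5; l=7 → 6; l=8 → 7.
Orbitals: 1 + 2 + 3 + 4 + 5 + 6 + 7 = 28. With m_s fixed to a single value there is one state per orbital, giving 28 states.

28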